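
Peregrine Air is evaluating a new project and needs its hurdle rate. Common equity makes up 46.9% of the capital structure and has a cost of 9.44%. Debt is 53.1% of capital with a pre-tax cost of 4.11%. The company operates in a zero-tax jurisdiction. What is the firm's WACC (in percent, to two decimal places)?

6.61%

After-tax cost of debt = 4.11% × (1 − 0%) = 4.1100%.
WACC = 0.469 × 9.4400% + 0.531 × 4.1100% = 6.6098%.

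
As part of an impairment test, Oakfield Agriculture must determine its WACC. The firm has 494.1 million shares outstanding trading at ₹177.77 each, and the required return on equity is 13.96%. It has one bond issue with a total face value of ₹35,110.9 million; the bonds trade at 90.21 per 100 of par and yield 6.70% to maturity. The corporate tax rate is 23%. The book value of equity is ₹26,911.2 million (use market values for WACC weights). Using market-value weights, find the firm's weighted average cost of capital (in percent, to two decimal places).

Market value of equity E = 177.77 × 494.1m = 87836.157m. Market value of debt D = 35110.9m × 90.21/100 = 31673.54289m.
Total capital V = 87836.157 + 31673.54289 = 119509.69989.
Equity: weight = 87836.157/119509.69989 = 0.7350; cost = 13.96%.
Bonds outstanding: weight = 31673.54289/119509.69989 = 0.2650; after-tax cost = 6.7% × (1 − 23%) = 5.1590%.
WACC = 0.7350 × 13.9600% + 0.2650 × 5.1590% = 11.6275%.

11.63%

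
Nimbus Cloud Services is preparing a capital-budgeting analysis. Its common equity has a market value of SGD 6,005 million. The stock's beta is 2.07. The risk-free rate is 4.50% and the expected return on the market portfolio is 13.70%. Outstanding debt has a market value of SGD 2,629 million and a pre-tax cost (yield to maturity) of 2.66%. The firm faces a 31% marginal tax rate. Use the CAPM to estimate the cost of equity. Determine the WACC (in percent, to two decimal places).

Market risk premium = 13.7% − 4.5% = 9.2%.
Cost of equity via CAPM: Re = 4.5% + 2.07 × 9.2% = 23.5440%.
Total capital V = 6005 + 2629 = 8634.
Equity: weight = 6005/8634 = 0.6955; cost = 23.544%.
Debt: weight = 2629/8634 = 0.3045; after-tax cost = 2.66% × (1 − 31%) = 1.8354%.
WACC = 0.6955 × 23.5440% + 0.3045 × 1.8354% = 16.9339%.

16.93%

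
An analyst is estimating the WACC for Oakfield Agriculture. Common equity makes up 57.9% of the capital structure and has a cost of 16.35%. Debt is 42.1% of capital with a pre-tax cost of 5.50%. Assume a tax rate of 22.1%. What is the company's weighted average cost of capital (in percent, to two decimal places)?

11.27%

After-tax cost of debt = 5.5% × (1 − 22.1%) = 4.2845%.
WACC = 0.579 × 16.3500% + 0.421 × 4.2845% = 11.2704%.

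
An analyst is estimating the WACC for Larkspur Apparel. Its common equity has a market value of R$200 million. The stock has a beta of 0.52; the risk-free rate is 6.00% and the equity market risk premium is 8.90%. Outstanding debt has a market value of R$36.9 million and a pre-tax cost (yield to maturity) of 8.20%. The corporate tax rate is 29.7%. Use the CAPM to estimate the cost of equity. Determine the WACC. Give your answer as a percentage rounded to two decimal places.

9.87%

Cost of equity via CAPM: Re = 6.0% + 0.52 × 8.9% = 10.6280%.
Total capital V = 200 + 36.9 = 236.9.
Equity: weight = 200/236.9 = 0.8442; cost = 10.628%.
Debt: weight = 36.9/236.9 = 0.1558; after-tax cost = 8.2% × (1 − 29.7%) = 5.7646%.
WACC = 0.8442 × 10.6280% + 0.1558 × 5.7646% = 9.8705%.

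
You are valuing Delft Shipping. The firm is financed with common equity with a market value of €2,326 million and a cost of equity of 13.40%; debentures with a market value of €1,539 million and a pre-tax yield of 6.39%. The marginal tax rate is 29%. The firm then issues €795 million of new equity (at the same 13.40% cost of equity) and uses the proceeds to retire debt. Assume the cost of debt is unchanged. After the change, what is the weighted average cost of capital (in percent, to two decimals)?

After the change:
Total capital V = 3121 + 744 = 3865.
Equity: weight = 3121/3865 = 0.8075; cost = 13.4%.
Debentures: weight = 744/3865 = 0.1925; after-tax cost = 6.39% × (1 − 29%) = 4.5369%.
WACC = 0.8075 × 13.4000% + 0.1925 × 4.5369% = 11.6939%.

11.69%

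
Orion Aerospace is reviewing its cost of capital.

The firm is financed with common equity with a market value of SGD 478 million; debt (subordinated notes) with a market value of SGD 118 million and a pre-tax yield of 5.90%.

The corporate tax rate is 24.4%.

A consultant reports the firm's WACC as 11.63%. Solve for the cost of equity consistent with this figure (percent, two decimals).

13.40%

Total capital V = 478 + 118 = 596.
Equity weight = 478/596 = 0.8020.
Subordinated notes weight = 118/596 = 0.1980.
Debt contribution = 0.1980 × 5.9% × (1 − 24.4%) = 0.8831%.
Required equity contribution = 11.63% − 0.8831% = 10.7469%.
Re = 10.7469% / 0.8020 = 13.3999%.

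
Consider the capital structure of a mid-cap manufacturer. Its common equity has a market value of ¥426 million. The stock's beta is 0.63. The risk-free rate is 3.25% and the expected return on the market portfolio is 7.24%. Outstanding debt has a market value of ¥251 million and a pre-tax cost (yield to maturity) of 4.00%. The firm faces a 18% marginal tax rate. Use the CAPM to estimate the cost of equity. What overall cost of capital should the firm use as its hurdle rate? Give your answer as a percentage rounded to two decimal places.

4.84%

Market risk premium = 7.24% − 3.25% = 3.99%.
Cost of equity via CAPM: Re = 3.25% + 0.63 × 3.99% = 5.7637%.
Total capital V = 426 + 251 = 677.
Equity: weight = 426/677 = 0.6292; cost = 5.7637%.
Debt: weight = 251/677 = 0.3708; after-tax cost = 4% × (1 − 18%) = 3.2800%.
WACC = 0.6292 × 5.7637% + 0.3708 × 3.2800% = 4.8429%.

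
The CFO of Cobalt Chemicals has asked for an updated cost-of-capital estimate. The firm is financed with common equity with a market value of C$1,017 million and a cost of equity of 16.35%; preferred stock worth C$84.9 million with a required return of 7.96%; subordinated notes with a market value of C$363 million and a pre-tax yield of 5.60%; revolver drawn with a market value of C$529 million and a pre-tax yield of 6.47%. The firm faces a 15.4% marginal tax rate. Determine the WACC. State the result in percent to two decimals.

Total capital V = 1017 + 84.9 + 363 + 529 = 1993.9.
Equity: weight = 1017/1993.9 = 0.5101; cost = 16.35%.
Preferred: weight = 84.9/1993.9 = 0.0426; cost = 7.96%.
Subordinated notes: weight = 363/1993.9 = 0.1821; after-tax cost = 5.6% × (1 − 15.4%) = 4.7376%.
Revolver drawn: weight = 529/1993.9 = 0.2653; after-tax cost = 6.47% × (1 − 15.4%) = 5.4736%.
WACC = 0.5101 × 16.3500% + 0.0426 × 7.9600% + 0.1821 × 4.7376% + 0.2653 × 5.4736% = 10.9931%.

10.99%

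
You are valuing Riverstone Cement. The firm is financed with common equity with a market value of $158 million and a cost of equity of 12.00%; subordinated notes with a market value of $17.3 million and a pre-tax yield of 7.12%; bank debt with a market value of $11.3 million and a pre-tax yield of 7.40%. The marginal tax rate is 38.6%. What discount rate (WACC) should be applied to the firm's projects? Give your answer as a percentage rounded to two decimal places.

Total capital V = 158 + 17.3 + 11.3 = 186.6.
Equity: weight = 158/186.6 = 0.8467; cost = 12%.
Subordinated notes: weight = 17.3/186.6 = 0.0927; after-tax cost = 7.12% × (1 − 38.6%) = 4.3717%.
Bank debt: weight = 11.3/186.6 = 0.0606; after-tax cost = 7.4% × (1 − 38.6%) = 4.5436%.
WACC = 0.8467 × 12.0000% + 0.0927 × 4.3717% + 0.0606 × 4.5436% = 10.8412%.

10.84%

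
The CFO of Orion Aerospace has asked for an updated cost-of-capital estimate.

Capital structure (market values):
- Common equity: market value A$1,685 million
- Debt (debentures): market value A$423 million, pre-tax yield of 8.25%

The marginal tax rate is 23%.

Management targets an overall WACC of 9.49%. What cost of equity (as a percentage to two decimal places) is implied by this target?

Total capital V = 1685 + 423 = 2108.
Equity weight = 1685/2108 = 0.7993.
Debentures weight = 423/2108 = 0.2007.
Debt contribution = 0.2007 × 8.25% × (1 − 23%) = 1.2747%.
Required equity contribution = 9.49% − 1.2747% = 8.2153%.
Re = 8.2153% / 0.7993 = 10.2776%.

10.28%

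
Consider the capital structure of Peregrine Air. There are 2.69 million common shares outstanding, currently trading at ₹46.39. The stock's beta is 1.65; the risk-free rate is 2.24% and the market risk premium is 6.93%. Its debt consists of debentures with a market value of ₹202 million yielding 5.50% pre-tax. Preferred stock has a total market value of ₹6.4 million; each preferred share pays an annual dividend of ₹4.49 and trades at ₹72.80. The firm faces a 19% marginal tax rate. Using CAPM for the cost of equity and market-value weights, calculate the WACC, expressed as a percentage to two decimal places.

7.94%

Cost of equity via CAPM: Re = 2.24% + 1.65 × 6.93% = 13.6745%.
Cost of preferred: Rp = 4.49 / 72.8 = 6.1676%.
Market value of equity E = 46.39 × 2.69m = 124.7891m.
Total capital V = 124.7891 + 6.4 + 202 = 333.1891.
Equity: weight = 124.7891/333.1891 = 0.3745; cost = 13.6745%.
Preferred: weight = 6.4/333.1891 = 0.0192; cost = 6.1676%.
Debentures: weight = 202/333.1891 = 0.6063; after-tax cost = 5.5% × (1 − 19%) = 4.4550%.
WACC = 0.3745 × 13.6745% + 0.0192 × 6.1676% + 0.6063 × 4.4550% = 7.9409%.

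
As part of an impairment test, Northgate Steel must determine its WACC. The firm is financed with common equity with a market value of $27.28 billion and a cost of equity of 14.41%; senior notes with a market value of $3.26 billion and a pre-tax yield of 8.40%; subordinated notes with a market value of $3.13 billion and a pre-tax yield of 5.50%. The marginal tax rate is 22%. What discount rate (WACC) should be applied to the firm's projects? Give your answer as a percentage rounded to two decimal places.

12.71%

Total capital V = 27.28 + 3.26 + 3.13 = 33.67.
Equity: weight = 27.28/33.67 = 0.8102; cost = 14.41%.
Senior notes: weight = 3.26/33.67 = 0.0968; after-tax cost = 8.4% × (1 − 22%) = 6.5520%.
Subordinated notes: weight = 3.13/33.67 = 0.0930; after-tax cost = 5.5% × (1 − 22%) = 4.2900%.
WACC = 0.8102 × 14.4100% + 0.0968 × 6.5520% + 0.0930 × 4.2900% = 12.7084%.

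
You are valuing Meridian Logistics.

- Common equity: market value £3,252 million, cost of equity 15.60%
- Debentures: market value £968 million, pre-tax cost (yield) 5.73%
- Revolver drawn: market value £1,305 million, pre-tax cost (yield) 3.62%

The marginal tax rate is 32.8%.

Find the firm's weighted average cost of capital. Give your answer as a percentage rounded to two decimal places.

10.43%

Total capital V = 3252 + 968 + 1305 = 5525.
Equity: weight = 3252/5525 = 0.5886; cost = 15.6%.
Debentures: weight = 968/5525 = 0.1752; after-tax cost = 5.73% × (1 − 32.8%) = 3.8506%.
Revolver drawn: weight = 1305/5525 = 0.2362; after-tax cost = 3.62% × (1 − 32.8%) = 2.4326%.
WACC = 0.5886 × 15.6000% + 0.1752 × 3.8506% + 0.2362 × 2.4326% = 10.4313%.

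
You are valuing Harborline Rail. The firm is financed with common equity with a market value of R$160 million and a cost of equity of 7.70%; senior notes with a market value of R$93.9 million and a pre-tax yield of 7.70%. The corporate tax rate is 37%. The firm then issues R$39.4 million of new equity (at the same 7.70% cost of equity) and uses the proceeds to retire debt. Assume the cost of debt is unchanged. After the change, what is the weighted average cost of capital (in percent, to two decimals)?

7.09%

After the change:
Total capital V = 199.4 + 54.5 = 253.9.
Equity: weight = 199.4/253.9 = 0.7853; cost = 7.7%.
Senior notes: weight = 54.5/253.9 = 0.2147; after-tax cost = 7.7% × (1 − 37%) = 4.8510%.
WACC = 0.7853 × 7.7000% + 0.2147 × 4.8510% = 7.0885%.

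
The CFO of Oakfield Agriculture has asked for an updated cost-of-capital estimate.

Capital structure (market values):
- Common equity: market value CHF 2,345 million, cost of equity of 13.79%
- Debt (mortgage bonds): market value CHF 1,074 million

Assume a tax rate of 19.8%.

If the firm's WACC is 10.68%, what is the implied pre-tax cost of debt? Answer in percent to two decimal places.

Total capital V = 2345 + 1074 = 3419.
Equity weight = 2345/3419 = 0.6859.
Mortgage bonds weight = 1074/3419 = 0.3141.
Equity contribution = 0.6859 × 13.79% = 9.4582%.
Remaining for debt = 10.68% − 9.4582% = 1.2218%.
Rd × (1 − 19.8%) × 0.3141 = 1.2218%  ⇒  Rd = 4.8498%.

4.85%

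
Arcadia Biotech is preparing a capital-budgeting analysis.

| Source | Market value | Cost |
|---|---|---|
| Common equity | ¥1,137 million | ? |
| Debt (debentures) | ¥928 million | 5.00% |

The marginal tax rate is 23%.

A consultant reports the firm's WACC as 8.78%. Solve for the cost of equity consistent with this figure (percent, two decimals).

12.80%

Total capital V = 1137 + 928 = 2065.
Equity weight = 1137/2065 = 0.5506.
Debentures weight = 928/2065 = 0.4494.
Debt contribution = 0.4494 × 5% × (1 − 23%) = 1.7302%.
Required equity contribution = 8.78% − 1.7302% = 7.0498%.
Re = 7.0498% / 0.5506 = 12.8038%.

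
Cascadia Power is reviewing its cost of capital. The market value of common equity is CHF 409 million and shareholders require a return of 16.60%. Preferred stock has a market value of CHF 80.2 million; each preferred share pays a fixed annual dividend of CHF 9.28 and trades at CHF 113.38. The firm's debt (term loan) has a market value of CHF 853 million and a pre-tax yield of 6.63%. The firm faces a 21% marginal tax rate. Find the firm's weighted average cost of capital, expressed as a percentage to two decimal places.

Cost of preferred: Rp = 9.28 / 113.38 = 8.1849%.
Total capital V = 409 + 80.2 + 853 = 1342.2.
Equity: weight = 409/1342.2 = 0.3047; cost = 16.6%.
Preferred: weight = 80.2/1342.2 = 0.0598; cost = 8.1849%.
Term loan: weight = 853/1342.2 = 0.6355; after-tax cost = 6.63% × (1 − 21%) = 5.2377%.
WACC = 0.3047 × 16.6000% + 0.0598 × 8.1849% + 0.6355 × 5.2377% = 8.8762%.

8.88%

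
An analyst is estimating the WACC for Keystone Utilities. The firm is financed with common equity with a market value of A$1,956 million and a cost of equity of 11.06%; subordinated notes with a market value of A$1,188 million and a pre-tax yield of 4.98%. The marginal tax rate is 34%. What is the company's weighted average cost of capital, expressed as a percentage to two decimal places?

8.12%

Total capital V = 1956 + 1188 = 3144.
Equity: weight = 1956/3144 = 0.6221; cost = 11.06%.
Subordinated notes: weight = 1188/3144 = 0.3779; after-tax cost = 4.98% × (1 − 34%) = 3.2868%.
WACC = 0.6221 × 11.0600% + 0.3779 × 3.2868% = 8.1228%.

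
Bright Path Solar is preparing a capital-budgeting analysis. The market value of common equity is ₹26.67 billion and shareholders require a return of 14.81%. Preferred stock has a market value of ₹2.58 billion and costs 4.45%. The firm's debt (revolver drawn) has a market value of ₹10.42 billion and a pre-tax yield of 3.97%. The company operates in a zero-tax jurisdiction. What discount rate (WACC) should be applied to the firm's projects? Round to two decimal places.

11.29%

Total capital V = 26.67 + 2.58 + 10.42 = 39.67.
Equity: weight = 26.67/39.67 = 0.6723; cost = 14.81%.
Preferred: weight = 2.58/39.67 = 0.0650; cost = 4.45%.
Revolver drawn: weight = 10.42/39.67 = 0.2627; after-tax cost = 3.97% × (1 − 0%) = 3.9700%.
WACC = 0.6723 × 14.8100% + 0.0650 × 4.4500% + 0.2627 × 3.9700% = 11.2889%.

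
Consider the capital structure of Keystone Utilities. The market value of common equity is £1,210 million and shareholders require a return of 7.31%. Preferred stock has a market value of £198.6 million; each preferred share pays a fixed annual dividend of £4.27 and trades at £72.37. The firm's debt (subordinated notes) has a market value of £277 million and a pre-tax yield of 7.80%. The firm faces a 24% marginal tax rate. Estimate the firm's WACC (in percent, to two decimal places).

Cost of preferred: Rp = 4.27 / 72.37 = 5.9002%.
Total capital V = 1210 + 198.6 + 277 = 1685.6.
Equity: weight = 1210/1685.6 = 0.7178; cost = 7.31%.
Preferred: weight = 198.6/1685.6 = 0.1178; cost = 5.9002%.
Subordinated notes: weight = 277/1685.6 = 0.1643; after-tax cost = 7.8% × (1 − 24%) = 5.9280%.
WACC = 0.7178 × 7.3100% + 0.1178 × 5.9002% + 0.1643 × 5.9280% = 6.9168%.

6.92%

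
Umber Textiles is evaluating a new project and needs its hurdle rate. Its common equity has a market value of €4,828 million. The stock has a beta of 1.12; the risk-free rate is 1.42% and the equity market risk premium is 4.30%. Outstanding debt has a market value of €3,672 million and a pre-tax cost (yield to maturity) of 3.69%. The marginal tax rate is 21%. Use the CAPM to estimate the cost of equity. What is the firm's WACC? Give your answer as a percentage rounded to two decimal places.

4.80%

Cost of equity via CAPM: Re = 1.42% + 1.12 × 4.3% = 6.2360%.
Total capital V = 4828 + 3672 = 8500.
Equity: weight = 4828/8500 = 0.5680; cost = 6.236%.
Debt: weight = 3672/8500 = 0.4320; after-tax cost = 3.69% × (1 − 21%) = 2.9151%.
WACC = 0.5680 × 6.2360% + 0.4320 × 2.9151% = 4.8014%.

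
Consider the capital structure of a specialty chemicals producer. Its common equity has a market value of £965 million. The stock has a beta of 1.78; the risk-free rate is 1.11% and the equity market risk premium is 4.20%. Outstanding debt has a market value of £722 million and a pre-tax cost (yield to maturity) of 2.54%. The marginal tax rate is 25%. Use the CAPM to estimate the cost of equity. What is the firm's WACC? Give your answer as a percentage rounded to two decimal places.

5.73%

Cost of equity via CAPM: Re = 1.11% + 1.78 × 4.2% = 8.5860%.
Total capital V = 965 + 722 = 1687.
Equity: weight = 965/1687 = 0.5720; cost = 8.586%.
Debt: weight = 722/1687 = 0.4280; after-tax cost = 2.54% × (1 − 25%) = 1.9050%.
WACC = 0.5720 × 8.5860% + 0.4280 × 1.9050% = 5.7267%.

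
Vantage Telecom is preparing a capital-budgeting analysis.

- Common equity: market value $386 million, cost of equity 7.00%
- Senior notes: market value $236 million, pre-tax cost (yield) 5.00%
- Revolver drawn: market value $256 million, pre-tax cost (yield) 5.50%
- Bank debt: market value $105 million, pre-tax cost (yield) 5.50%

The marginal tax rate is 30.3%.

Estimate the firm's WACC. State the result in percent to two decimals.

Total capital V = 386 + 236 + 256 + 105 = 983.
Equity: weight = 386/983 = 0.3927; cost = 7%.
Senior notes: weight = 236/983 = 0.2401; after-tax cost = 5% × (1 − 30.3%) = 3.4850%.
Revolver drawn: weight = 256/983 = 0.2604; after-tax cost = 5.5% × (1 − 30.3%) = 3.8335%.
Bank debt: weight = 105/983 = 0.1068; after-tax cost = 5.5% × (1 − 30.3%) = 3.8335%.
WACC = 0.3927 × 7.0000% + 0.2401 × 3.4850% + 0.2604 × 3.8335% + 0.1068 × 3.8335% = 4.9932%.

4.99%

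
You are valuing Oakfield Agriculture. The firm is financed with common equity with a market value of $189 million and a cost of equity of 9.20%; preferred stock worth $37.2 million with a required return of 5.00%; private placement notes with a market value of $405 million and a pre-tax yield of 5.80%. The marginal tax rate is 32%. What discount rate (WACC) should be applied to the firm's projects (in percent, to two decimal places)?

5.58%

Total capital V = 189 + 37.2 + 405 = 631.2.
Equity: weight = 189/631.2 = 0.2994; cost = 9.2%.
Preferred: weight = 37.2/631.2 = 0.0589; cost = 5%.
Private placement notes: weight = 405/631.2 = 0.6416; after-tax cost = 5.8% × (1 − 32%) = 3.9440%.
WACC = 0.2994 × 9.2000% + 0.0589 × 5.0000% + 0.6416 × 3.9440% = 5.5800%.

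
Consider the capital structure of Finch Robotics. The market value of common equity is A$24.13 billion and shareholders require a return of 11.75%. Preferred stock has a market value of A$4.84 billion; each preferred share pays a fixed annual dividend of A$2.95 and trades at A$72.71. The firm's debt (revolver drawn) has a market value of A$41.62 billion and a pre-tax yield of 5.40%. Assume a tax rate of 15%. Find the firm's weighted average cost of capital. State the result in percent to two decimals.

7.00%

Cost of preferred: Rp = 2.95 / 72.71 = 4.0572%.
Total capital V = 24.13 + 4.84 + 41.62 = 70.59.
Equity: weight = 24.13/70.59 = 0.3418; cost = 11.75%.
Preferred: weight = 4.84/70.59 = 0.0686; cost = 4.0572%.
Revolver drawn: weight = 41.62/70.59 = 0.5896; after-tax cost = 5.4% × (1 − 15%) = 4.5900%.
WACC = 0.3418 × 11.7500% + 0.0686 × 4.0572% + 0.5896 × 4.5900% = 7.0010%.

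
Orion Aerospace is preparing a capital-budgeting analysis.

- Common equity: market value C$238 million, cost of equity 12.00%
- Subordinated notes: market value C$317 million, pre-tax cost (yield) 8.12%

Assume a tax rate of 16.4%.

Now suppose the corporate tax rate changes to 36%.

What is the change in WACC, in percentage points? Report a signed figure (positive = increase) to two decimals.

Current WACC:
Total capital V = 238 + 317 = 555.
Equity: weight = 238/555 = 0.4288; cost = 12%.
Subordinated notes: weight = 317/555 = 0.5712; after-tax cost = 8.12% × (1 − 16.4%) = 6.7883%.
WACC = 0.4288 × 12.0000% + 0.5712 × 6.7883% = 9.0232%.
After the change:
Total capital V = 238 + 317 = 555.
Equity: weight = 238/555 = 0.4288; cost = 12%.
Subordinated notes: weight = 317/555 = 0.5712; after-tax cost = 8.12% × (1 − 36%) = 5.1968%.
WACC = 0.4288 × 12.0000% + 0.5712 × 5.1968% = 8.1142%.
Change in WACC = 8.1142% − 9.0232% = -0.9090 pp.

-0.91 pp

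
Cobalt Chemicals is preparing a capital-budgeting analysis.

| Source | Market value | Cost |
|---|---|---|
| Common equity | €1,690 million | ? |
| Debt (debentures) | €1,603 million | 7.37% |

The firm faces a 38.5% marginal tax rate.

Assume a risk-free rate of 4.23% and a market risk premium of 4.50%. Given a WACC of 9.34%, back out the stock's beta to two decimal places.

Total capital V = 1690 + 1603 = 3293.
Equity weight = 1690/3293 = 0.5132.
Debentures weight = 1603/3293 = 0.4868.
Debt contribution = 0.4868 × 7.37% × (1 − 38.5%) = 2.2064%.
Required equity contribution = 9.34% − 2.2064% = 7.1336%  ⇒  Re = 13.9000%.
CAPM: 13.9000% = 4.23% + β × 4.5%  ⇒  β = 2.1489.

2.15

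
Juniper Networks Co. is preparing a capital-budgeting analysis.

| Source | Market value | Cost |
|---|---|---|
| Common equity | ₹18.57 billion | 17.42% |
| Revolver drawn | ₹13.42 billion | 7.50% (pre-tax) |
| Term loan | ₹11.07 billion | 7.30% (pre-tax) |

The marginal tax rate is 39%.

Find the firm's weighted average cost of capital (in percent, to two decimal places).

Total capital V = 18.57 + 13.42 + 11.07 = 43.06.
Equity: weight = 18.57/43.06 = 0.4313; cost = 17.42%.
Revolver drawn: weight = 13.42/43.06 = 0.3117; after-tax cost = 7.5% × (1 − 39%) = 4.5750%.
Term loan: weight = 11.07/43.06 = 0.2571; after-tax cost = 7.3% × (1 − 39%) = 4.4530%.
WACC = 0.4313 × 17.4200% + 0.3117 × 4.5750% + 0.2571 × 4.4530% = 10.0832%.

10.08%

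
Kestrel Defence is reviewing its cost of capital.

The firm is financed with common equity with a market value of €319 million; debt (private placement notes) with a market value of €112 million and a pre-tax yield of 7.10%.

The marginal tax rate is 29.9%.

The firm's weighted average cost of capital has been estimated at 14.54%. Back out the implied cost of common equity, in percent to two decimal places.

Total capital V = 319 + 112 = 431.
Equity weight = 319/431 = 0.7401.
Private placement notes weight = 112/431 = 0.2599.
Debt contribution = 0.2599 × 7.1% × (1 − 29.9%) = 1.2934%.
Required equity contribution = 14.54% − 1.2934% = 13.2466%.
Re = 13.2466% / 0.7401 = 17.8975%.

17.90%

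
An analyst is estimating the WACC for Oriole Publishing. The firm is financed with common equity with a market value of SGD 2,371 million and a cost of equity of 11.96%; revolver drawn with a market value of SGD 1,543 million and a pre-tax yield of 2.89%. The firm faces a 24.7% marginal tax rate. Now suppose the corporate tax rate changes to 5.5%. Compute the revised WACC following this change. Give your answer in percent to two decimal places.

8.32%

After the change:
Total capital V = 2371 + 1543 = 3914.
Equity: weight = 2371/3914 = 0.6058; cost = 11.96%.
Revolver drawn: weight = 1543/3914 = 0.3942; after-tax cost = 2.89% × (1 − 5.5%) = 2.7310%.
WACC = 0.6058 × 11.9600% + 0.3942 × 2.7310% = 8.3217%.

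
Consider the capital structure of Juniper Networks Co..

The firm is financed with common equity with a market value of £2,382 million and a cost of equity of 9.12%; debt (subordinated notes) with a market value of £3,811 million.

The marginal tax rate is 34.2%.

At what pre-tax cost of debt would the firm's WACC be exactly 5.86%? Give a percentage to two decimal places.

Total capital V = 2382 + 3811 = 6193.
Equity weight = 2382/6193 = 0.3846.
Subordinated notes weight = 3811/6193 = 0.6154.
Equity contribution = 0.3846 × 9.12% = 3.5078%.
Remaining for debt = 5.86% − 3.5078% = 2.3522%.
Rd × (1 − 34.2%) × 0.6154 = 2.3522%  ⇒  Rd = 5.8091%.

5.81%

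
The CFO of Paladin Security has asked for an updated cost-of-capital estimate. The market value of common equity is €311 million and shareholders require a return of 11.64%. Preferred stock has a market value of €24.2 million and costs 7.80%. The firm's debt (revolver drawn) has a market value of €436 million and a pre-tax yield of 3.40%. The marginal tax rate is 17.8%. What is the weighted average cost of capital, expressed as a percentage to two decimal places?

Total capital V = 311 + 24.2 + 436 = 771.2.
Equity: weight = 311/771.2 = 0.4033; cost = 11.64%.
Preferred: weight = 24.2/771.2 = 0.0314; cost = 7.8%.
Revolver drawn: weight = 436/771.2 = 0.5654; after-tax cost = 3.4% × (1 − 17.8%) = 2.7948%.
WACC = 0.4033 × 11.6400% + 0.0314 × 7.8000% + 0.5654 × 2.7948% = 6.5188%.

6.52%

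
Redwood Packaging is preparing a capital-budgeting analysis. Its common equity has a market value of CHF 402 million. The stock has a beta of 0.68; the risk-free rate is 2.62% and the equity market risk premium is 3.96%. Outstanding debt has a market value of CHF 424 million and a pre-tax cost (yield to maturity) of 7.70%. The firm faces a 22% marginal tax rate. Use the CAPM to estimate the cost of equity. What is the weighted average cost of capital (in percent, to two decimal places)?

Cost of equity via CAPM: Re = 2.62% + 0.68 × 3.96% = 5.3128%.
Total capital V = 402 + 424 = 826.
Equity: weight = 402/826 = 0.4867; cost = 5.3128%.
Debt: weight = 424/826 = 0.5133; after-tax cost = 7.7% × (1 − 22%) = 6.0060%.
WACC = 0.4867 × 5.3128% + 0.5133 × 6.0060% = 5.6686%.

5.67%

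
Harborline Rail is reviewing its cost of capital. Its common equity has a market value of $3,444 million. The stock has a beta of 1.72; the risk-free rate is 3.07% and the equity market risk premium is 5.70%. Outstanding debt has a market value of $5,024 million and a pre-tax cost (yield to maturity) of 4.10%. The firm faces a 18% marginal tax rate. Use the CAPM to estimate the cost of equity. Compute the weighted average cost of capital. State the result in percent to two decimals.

7.23%

Cost of equity via CAPM: Re = 3.07% + 1.72 × 5.7% = 12.8740%.
Total capital V = 3444 + 5024 = 8468.
Equity: weight = 3444/8468 = 0.4067; cost = 12.874%.
Debt: weight = 5024/8468 = 0.5933; after-tax cost = 4.1% × (1 − 18%) = 3.3620%.
WACC = 0.4067 × 12.8740% + 0.5933 × 3.3620% = 7.2306%.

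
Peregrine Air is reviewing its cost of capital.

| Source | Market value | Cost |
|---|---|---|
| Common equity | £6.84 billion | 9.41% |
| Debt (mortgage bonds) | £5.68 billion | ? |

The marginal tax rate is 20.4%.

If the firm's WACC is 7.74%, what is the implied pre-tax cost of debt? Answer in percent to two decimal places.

Total capital V = 6.84 + 5.68 = 12.52.
Equity weight = 6.84/12.52 = 0.5463.
Mortgage bonds weight = 5.68/12.52 = 0.4537.
Equity contribution = 0.5463 × 9.41% = 5.1409%.
Remaining for debt = 7.74% − 5.1409% = 2.5991%.
Rd × (1 − 20.4%) × 0.4537 = 2.5991%  ⇒  Rd = 7.1972%.

7.20%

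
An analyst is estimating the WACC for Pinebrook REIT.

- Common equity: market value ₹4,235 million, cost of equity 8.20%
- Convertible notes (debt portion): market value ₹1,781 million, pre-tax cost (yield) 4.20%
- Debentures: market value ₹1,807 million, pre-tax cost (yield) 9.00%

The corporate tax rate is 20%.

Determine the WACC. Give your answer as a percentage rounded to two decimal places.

6.87%

Total capital V = 4235 + 1781 + 1807 = 7823.
Equity: weight = 4235/7823 = 0.5414; cost = 8.2%.
Convertible notes (debt portion): weight = 1781/7823 = 0.2277; after-tax cost = 4.2% × (1 − 20%) = 3.3600%.
Debentures: weight = 1807/7823 = 0.2310; after-tax cost = 9% × (1 − 20%) = 7.2000%.
WACC = 0.5414 × 8.2000% + 0.2277 × 3.3600% + 0.2310 × 7.2000% = 6.8671%.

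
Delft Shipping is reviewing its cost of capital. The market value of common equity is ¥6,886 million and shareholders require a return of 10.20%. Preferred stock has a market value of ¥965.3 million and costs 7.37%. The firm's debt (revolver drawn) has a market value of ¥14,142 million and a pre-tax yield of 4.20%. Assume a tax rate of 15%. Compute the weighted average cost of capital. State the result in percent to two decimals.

5.81%

Total capital V = 6886 + 965.3 + 14142 = 21993.3.
Equity: weight = 6886/21993.3 = 0.3131; cost = 10.2%.
Preferred: weight = 965.3/21993.3 = 0.0439; cost = 7.37%.
Revolver drawn: weight = 14142/21993.3 = 0.6430; after-tax cost = 4.2% × (1 − 15%) = 3.5700%.
WACC = 0.3131 × 10.2000% + 0.0439 × 7.3700% + 0.6430 × 3.5700% = 5.8126%.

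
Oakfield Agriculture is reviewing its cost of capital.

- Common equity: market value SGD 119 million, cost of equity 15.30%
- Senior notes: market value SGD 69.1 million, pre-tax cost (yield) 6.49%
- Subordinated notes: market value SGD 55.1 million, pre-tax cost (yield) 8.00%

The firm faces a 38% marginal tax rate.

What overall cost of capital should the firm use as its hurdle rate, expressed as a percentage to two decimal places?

Total capital V = 119 + 69.1 + 55.1 = 243.2.
Equity: weight = 119/243.2 = 0.4893; cost = 15.3%.
Senior notes: weight = 69.1/243.2 = 0.2841; after-tax cost = 6.49% × (1 − 38%) = 4.0238%.
Subordinated notes: weight = 55.1/243.2 = 0.2266; after-tax cost = 8% × (1 − 38%) = 4.9600%.
WACC = 0.4893 × 15.3000% + 0.2841 × 4.0238% + 0.2266 × 4.9600% = 9.7535%.

9.75%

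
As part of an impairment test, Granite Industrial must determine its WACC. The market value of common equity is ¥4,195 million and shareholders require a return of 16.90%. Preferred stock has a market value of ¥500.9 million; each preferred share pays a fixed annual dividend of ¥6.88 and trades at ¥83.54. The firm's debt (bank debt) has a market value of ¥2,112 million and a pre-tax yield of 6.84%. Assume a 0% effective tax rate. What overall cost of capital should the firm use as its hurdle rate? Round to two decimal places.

Cost of preferred: Rp = 6.88 / 83.54 = 8.2356%.
Total capital V = 4195 + 500.9 + 2112 = 6807.9.
Equity: weight = 4195/6807.9 = 0.6162; cost = 16.9%.
Preferred: weight = 500.9/6807.9 = 0.0736; cost = 8.2356%.
Bank debt: weight = 2112/6807.9 = 0.3102; after-tax cost = 6.84% × (1 − 0%) = 6.8400%.
WACC = 0.6162 × 16.9000% + 0.0736 × 8.2356% + 0.3102 × 6.8400% = 13.1416%.

13.14%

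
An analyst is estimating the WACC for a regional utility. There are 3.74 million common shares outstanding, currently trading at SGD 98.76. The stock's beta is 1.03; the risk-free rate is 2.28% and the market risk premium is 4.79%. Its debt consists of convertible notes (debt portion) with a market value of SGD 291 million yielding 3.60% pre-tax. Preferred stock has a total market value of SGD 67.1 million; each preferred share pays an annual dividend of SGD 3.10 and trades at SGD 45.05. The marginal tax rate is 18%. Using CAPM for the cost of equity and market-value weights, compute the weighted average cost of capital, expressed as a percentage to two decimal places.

Cost of equity via CAPM: Re = 2.28% + 1.03 × 4.79% = 7.2137%.
Cost of preferred: Rp = 3.1 / 45.05 = 6.8812%.
Market value of equity E = 98.76 × 3.74m = 369.3624m.
Total capital V = 369.3624 + 67.1 + 291 = 727.4624.
Equity: weight = 369.3624/727.4624 = 0.5077; cost = 7.2137%.
Preferred: weight = 67.1/727.4624 = 0.0922; cost = 6.8812%.
Convertible notes (debt portion): weight = 291/727.4624 = 0.4000; after-tax cost = 3.6% × (1 − 18%) = 2.9520%.
WACC = 0.5077 × 7.2137% + 0.0922 × 6.8812% + 0.4000 × 2.9520% = 5.4783%.

5.48%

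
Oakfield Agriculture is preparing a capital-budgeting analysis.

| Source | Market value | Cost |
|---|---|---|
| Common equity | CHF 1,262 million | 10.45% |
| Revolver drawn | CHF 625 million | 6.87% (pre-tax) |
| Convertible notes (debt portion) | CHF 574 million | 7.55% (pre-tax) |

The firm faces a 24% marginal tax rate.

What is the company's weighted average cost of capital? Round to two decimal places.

Total capital V = 1262 + 625 + 574 = 2461.
Equity: weight = 1262/2461 = 0.5128; cost = 10.45%.
Revolver drawn: weight = 625/2461 = 0.2540; after-tax cost = 6.87% × (1 − 24%) = 5.2212%.
Convertible notes (debt portion): weight = 574/2461 = 0.2332; after-tax cost = 7.55% × (1 − 24%) = 5.7380%.
WACC = 0.5128 × 10.4500% + 0.2540 × 5.2212% + 0.2332 × 5.7380% = 8.0231%.

8.02%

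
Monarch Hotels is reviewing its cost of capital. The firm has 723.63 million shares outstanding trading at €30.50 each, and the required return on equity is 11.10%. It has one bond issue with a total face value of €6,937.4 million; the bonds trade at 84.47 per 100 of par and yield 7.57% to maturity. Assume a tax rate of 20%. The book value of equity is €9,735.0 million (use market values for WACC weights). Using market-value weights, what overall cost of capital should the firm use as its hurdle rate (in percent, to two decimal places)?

Market value of equity E = 30.5 × 723.63m = 22070.715m. Market value of debt D = 6937.4m × 84.47/100 = 5860.02178m.
Total capital V = 22070.715 + 5860.02178 = 27930.73678.
Equity: weight = 22070.715/27930.73678 = 0.7902; cost = 11.1%.
Bonds outstanding: weight = 5860.02178/27930.73678 = 0.2098; after-tax cost = 7.57% × (1 − 20%) = 6.0560%.
WACC = 0.7902 × 11.1000% + 0.2098 × 6.0560% = 10.0417%.

10.04%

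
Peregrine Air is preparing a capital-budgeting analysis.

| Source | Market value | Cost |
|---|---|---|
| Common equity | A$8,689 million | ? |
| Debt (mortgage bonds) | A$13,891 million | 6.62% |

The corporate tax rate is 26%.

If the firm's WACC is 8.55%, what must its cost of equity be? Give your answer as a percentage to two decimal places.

Total capital V = 8689 + 13891 = 22580.
Equity weight = 8689/22580 = 0.3848.
Mortgage bonds weight = 13891/22580 = 0.6152.
Debt contribution = 0.6152 × 6.62% × (1 − 26%) = 3.0137%.
Required equity contribution = 8.55% − 3.0137% = 5.5363%.
Re = 5.5363% / 0.3848 = 14.3871%.

14.39%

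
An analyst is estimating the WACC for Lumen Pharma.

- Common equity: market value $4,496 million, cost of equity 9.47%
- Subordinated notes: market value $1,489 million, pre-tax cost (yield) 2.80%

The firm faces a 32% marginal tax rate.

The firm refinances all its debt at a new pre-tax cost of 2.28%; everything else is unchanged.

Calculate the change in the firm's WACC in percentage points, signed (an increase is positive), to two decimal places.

-0.09 pp

Current WACC:
Total capital V = 4496 + 1489 = 5985.
Equity: weight = 4496/5985 = 0.7512; cost = 9.47%.
Subordinated notes: weight = 1489/5985 = 0.2488; after-tax cost = 2.8% × (1 − 32%) = 1.9040%.
WACC = 0.7512 × 9.4700% + 0.2488 × 1.9040% = 7.5877%.
After the change:
Total capital V = 4496 + 1489 = 5985.
Equity: weight = 4496/5985 = 0.7512; cost = 9.47%.
Subordinated notes: weight = 1489/5985 = 0.2488; after-tax cost = 2.28% × (1 − 32%) = 1.5504%.
WACC = 0.7512 × 9.4700% + 0.2488 × 1.5504% = 7.4997%.
Change in WACC = 7.4997% − 7.5877% = -0.0880 pp.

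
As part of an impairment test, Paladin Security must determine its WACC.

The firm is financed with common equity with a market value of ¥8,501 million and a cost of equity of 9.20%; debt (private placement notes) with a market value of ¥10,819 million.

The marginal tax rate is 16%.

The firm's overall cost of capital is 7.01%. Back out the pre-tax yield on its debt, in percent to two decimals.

6.30%

Total capital V = 8501 + 10819 = 19320.
Equity weight = 8501/19320 = 0.4400.
Private placement notes weight = 10819/19320 = 0.5600.
Equity contribution = 0.4400 × 9.2% = 4.0481%.
Remaining for debt = 7.01% − 4.0481% = 2.9619%.
Rd × (1 − 16%) × 0.5600 = 2.9619%  ⇒  Rd = 6.2967%.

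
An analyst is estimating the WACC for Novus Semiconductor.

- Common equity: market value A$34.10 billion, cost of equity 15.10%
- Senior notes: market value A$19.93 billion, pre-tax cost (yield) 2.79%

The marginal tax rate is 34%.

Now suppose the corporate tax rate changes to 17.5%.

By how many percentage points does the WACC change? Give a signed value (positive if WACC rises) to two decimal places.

Current WACC:
Total capital V = 34.1 + 19.93 = 54.03.
Equity: weight = 34.1/54.03 = 0.6311; cost = 15.1%.
Senior notes: weight = 19.93/54.03 = 0.3689; after-tax cost = 2.79% × (1 − 34%) = 1.8414%.
WACC = 0.6311 × 15.1000% + 0.3689 × 1.8414% = 10.2093%.
After the change:
Total capital V = 34.1 + 19.93 = 54.03.
Equity: weight = 34.1/54.03 = 0.6311; cost = 15.1%.
Senior notes: weight = 19.93/54.03 = 0.3689; after-tax cost = 2.79% × (1 − 17.5%) = 2.3017%.
WACC = 0.6311 × 15.1000% + 0.3689 × 2.3017% = 10.3791%.
Change in WACC = 10.3791% − 10.2093% = 0.1698 pp.

+0.17 pp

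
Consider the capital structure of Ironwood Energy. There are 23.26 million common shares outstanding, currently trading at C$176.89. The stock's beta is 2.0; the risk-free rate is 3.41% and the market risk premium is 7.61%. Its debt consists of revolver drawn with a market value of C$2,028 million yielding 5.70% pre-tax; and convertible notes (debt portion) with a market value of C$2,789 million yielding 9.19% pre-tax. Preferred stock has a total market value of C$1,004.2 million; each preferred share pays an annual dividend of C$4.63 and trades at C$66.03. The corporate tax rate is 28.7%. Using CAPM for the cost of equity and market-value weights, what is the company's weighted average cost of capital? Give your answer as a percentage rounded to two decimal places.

11.09%

Cost of equity via CAPM: Re = 3.41% + 2.0 × 7.61% = 18.6300%.
Cost of preferred: Rp = 4.63 / 66.03 = 7.0120%.
Market value of equity E = 176.89 × 23.26m = 4114.4614m.
Total capital V = 4114.4614 + 1004.2 + 2028 + 2789 = 9935.6614.
Equity: weight = 4114.4614/9935.6614 = 0.4141; cost = 18.63%.
Preferred: weight = 1004.2/9935.6614 = 0.1011; cost = 7.012%.
Revolver drawn: weight = 2028/9935.6614 = 0.2041; after-tax cost = 5.7% × (1 − 28.7%) = 4.0641%.
Convertible notes (debt portion): weight = 2789/9935.6614 = 0.2807; after-tax cost = 9.19% × (1 − 28.7%) = 6.5525%.
WACC = 0.4141 × 18.6300% + 0.1011 × 7.0120% + 0.2041 × 4.0641% + 0.2807 × 6.5525% = 11.0924%.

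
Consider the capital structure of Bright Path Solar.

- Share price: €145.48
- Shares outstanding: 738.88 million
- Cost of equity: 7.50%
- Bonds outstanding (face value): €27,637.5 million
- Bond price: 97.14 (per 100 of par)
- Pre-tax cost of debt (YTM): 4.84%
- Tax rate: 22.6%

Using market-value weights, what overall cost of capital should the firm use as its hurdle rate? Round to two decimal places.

6.75%

Market value of equity E = 145.48 × 738.88m = 107492.2624m. Market value of debt D = 27637.5m × 97.14/100 = 26847.0675m.
Total capital V = 107492.2624 + 26847.0675 = 134339.3299.
Equity: weight = 107492.2624/134339.3299 = 0.8002; cost = 7.5%.
Bonds outstanding: weight = 26847.0675/134339.3299 = 0.1998; after-tax cost = 4.84% × (1 − 22.6%) = 3.7462%.
WACC = 0.8002 × 7.5000% + 0.1998 × 3.7462% = 6.7498%.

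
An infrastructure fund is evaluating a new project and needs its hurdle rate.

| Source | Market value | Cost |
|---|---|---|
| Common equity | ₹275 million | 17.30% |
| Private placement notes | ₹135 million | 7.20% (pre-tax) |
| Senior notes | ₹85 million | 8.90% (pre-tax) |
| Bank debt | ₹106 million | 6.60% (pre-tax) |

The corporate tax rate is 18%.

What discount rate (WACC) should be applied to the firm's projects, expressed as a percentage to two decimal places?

Total capital V = 275 + 135 + 85 + 106 = 601.
Equity: weight = 275/601 = 0.4576; cost = 17.3%.
Private placement notes: weight = 135/601 = 0.2246; after-tax cost = 7.2% × (1 − 18%) = 5.9040%.
Senior notes: weight = 85/601 = 0.1414; after-tax cost = 8.9% × (1 − 18%) = 7.2980%.
Bank debt: weight = 106/601 = 0.1764; after-tax cost = 6.6% × (1 − 18%) = 5.4120%.
WACC = 0.4576 × 17.3000% + 0.2246 × 5.9040% + 0.1414 × 7.2980% + 0.1764 × 5.4120% = 11.2289%.

11.23%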